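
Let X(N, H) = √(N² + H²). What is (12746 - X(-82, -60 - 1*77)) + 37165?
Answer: 49911 - √25493 ≈ 49751.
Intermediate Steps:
X(N, H) = √(H² + N²)
(12746 - X(-82, -60 - 1*77)) + 37165 = (12746 - √((-60 - 1*77)² + (-82)²)) + 37165 = (12746 - √((-60 - 77)² + 6724)) + 37165 = (12746 - √((-137)² + 6724)) + 37165 = (12746 - √(18769 + 6724)) + 37165 = (12746 - √25493) + 37165 = 49911 - √25493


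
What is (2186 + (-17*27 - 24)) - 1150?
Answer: 553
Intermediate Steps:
(2186 + (-17*27 - 24)) - 1150 = (2186 + (-459 - 24)) - 1150 = (2186 - 483) - 1150 = 1703 - 1150 = 553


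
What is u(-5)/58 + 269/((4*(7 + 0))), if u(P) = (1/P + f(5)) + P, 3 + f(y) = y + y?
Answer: 39131/4060 ≈ 9.6382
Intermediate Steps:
f(y) = -3 + 2*y (f(y) = -3 + (y + y) = -3 + 2*y)
u(P) = 7 + P + 1/P (u(P) = (1/P + (-3 + 2*5)) + P = (1/P + (-3 + 10)) + P = (1/P + 7) + P = (7 + 1/P) + P = 7 + P + 1/P)
u(-5)/58 + 269/((4*(7 + 0))) = (7 - 5 + 1/(-5))/58 + 269/((4*(7 + 0))) = (7 - 5 - ⅕)*(1/58) + 269/((4*7)) = (9/5)*(1/58) + 269/28 = 9/290 + 269*(1/28) = 9/290 + 269/28 = 39131/4060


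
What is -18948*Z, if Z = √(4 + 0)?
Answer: -37896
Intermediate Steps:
Z = 2 (Z = √4 = 2)
-18948*Z = -18948*2 = -37896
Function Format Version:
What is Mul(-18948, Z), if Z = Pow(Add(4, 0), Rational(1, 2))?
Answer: -37896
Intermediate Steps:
Z = 2 (Z = Pow(4, Rational(1, 2)) = 2)
Mul(-18948, Z) = Mul(-18948, 2) = -37896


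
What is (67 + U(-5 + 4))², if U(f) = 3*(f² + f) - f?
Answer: 4624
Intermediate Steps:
U(f) = 2*f + 3*f² (U(f) = 3*(f + f²) - f = (3*f + 3*f²) - f = 2*f + 3*f²)
(67 + U(-5 + 4))² = (67 + (-5 + 4)*(2 + 3*(-5 + 4)))² = (67 - (2 + 3*(-1)))² = (67 - (2 - 3))² = (67 - 1*(-1))² = (67 + 1)² = 68² = 4624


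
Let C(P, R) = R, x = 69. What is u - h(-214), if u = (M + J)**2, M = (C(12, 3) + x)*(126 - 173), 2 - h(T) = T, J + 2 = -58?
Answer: 11860920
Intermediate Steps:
J = -60 (J = -2 - 58 = -60)
h(T) = 2 - T
M = -3384 (M = (3 + 69)*(126 - 173) = 72*(-47) = -3384)
u = 11861136 (u = (-3384 - 60)**2 = (-3444)**2 = 11861136)
u - h(-214) = 11861136 - (2 - 1*(-214)) = 11861136 - (2 + 214) = 11861136 - 1*216 = 11861136 - 216 = 11860920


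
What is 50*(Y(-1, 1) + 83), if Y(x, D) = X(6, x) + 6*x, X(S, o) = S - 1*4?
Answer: 3950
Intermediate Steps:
X(S, o) = -4 + S (X(S, o) = S - 4 = -4 + S)
Y(x, D) = 2 + 6*x (Y(x, D) = (-4 + 6) + 6*x = 2 + 6*x)
50*(Y(-1, 1) + 83) = 50*((2 + 6*(-1)) + 83) = 50*((2 - 6) + 83) = 50*(-4 + 83) = 50*79 = 3950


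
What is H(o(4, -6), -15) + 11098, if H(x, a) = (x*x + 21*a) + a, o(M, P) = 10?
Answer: 10868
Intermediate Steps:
H(x, a) = x² + 22*a (H(x, a) = (x² + 21*a) + a = x² + 22*a)
H(o(4, -6), -15) + 11098 = (10² + 22*(-15)) + 11098 = (100 - 330) + 11098 = -230 + 11098 = 10868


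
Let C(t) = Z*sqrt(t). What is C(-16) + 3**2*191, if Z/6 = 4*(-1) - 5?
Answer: 1719 - 216*I ≈ 1719.0 - 216.0*I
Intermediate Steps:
Z = -54 (Z = 6*(4*(-1) - 5) = 6*(-4 - 5) = 6*(-9) = -54)
C(t) = -54*sqrt(t)
C(-16) + 3**2*191 = -216*I + 3**2*191 = -216*I + 9*191 = -216*I + 1719 = 1719 - 216*I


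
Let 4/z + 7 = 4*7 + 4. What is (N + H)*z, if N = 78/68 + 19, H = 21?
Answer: 2798/425 ≈ 6.5835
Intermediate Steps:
N = 685/34 (N = 78*(1/68) + 19 = 39/34 + 19 = 685/34 ≈ 20.147)
z = 4/25 (z = 4/(-7 + (4*7 + 4)) = 4/(-7 + (28 + 4)) = 4/(-7 + 32) = 4/25 ≈ 0.16000)
(N + H)*z = (685/34 + 21)*(4/25) = (1399/34)*(4/25) = 2798/425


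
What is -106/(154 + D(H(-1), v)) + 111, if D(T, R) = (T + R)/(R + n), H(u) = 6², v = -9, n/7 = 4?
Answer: 325769/2953 ≈ 110.32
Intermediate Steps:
n = 28 (n = 7*4 = 28)
H(u) = 36
D(T, R) = (R + T)/(28 + R) (D(T, R) = (T + R)/(R + 28) = (R + T)/(28 + R))
-106/(154 + D(H(-1), v)) + 111 = -106/(154 + (-9 + 36)/(28 - 9)) + 111 = -106/(154 + 27/19) + 111 = -106/2953/19 + 111 = -106*19/2953 + 111 = -2014/2953 + 111 = 325769/2953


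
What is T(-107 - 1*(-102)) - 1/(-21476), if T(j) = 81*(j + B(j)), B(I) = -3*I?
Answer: 17395561/21476 ≈ 810.00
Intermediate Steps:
T(j) = -162*j (T(j) = 81*(j - 3*j) = 81*(-2*j) = -162*j)
T(-107 - 1*(-102)) - 1/(-21476) = -162*(-107 - 1*(-102)) - 1/(-21476) = -162*(-107 + 102) - 1*(-1/21476) = -162*(-5) + 1/21476 = 810 + 1/21476 = 17395561/21476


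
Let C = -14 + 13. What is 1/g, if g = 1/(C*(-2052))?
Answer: 2052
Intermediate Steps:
C = -1
g = 1/2052 (g = 1/(-1*(-2052)) = 1/2052 ≈ 0.00048733)
1/g = 1/(1/2052) = 2052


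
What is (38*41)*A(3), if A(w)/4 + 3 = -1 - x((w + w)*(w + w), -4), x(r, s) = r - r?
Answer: -24928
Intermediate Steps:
x(r, s) = 0
A(w) = -16 (A(w) = -12 + 4*(-1 - 1*0) = -12 + 4*(-1 + 0) = -12 + 4*(-1) = -12 - 4 = -16)
(38*41)*A(3) = (38*41)*(-16) = 1558*(-16) = -24928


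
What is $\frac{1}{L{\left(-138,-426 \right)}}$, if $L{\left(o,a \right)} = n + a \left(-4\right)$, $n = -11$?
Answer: $\frac{1}{1693} \approx 0.00059067$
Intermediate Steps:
$L{\left(o,a \right)} = -11 - 4 a$ ($L{\left(o,a \right)} = -11 + a \left(-4\right) = -11 - 4 a$)
$\frac{1}{L{\left(-138,-426 \right)}} = \frac{1}{-11 - -1704} = \frac{1}{-11 + 1704} = \frac{1}{1693}$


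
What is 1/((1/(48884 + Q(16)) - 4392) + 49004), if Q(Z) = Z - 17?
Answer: 48883/2180768397 ≈ 2.2415e-5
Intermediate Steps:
Q(Z) = -17 + Z
1/((1/(48884 + Q(16)) - 4392) + 49004) = 1/((1/(48884 + (-17 + 16)) - 4392) + 49004) = 1/((1/(48884 - 1) - 4392) + 49004) = 1/((1/48883 - 4392) + 49004) = 1/(-214694135/48883 + 49004) = 1/(2180768397/48883) = 48883/2180768397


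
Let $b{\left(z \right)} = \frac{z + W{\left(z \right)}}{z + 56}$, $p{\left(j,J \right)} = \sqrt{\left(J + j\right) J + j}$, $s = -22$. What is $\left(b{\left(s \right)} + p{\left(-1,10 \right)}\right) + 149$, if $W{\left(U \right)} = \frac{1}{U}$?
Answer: $\frac{110967}{748} + \sqrt{89} \approx 157.79$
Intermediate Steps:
$p{\left(j,J \right)} = \sqrt{j + J \left(J + j\right)}$ ($p{\left(j,J \right)} = \sqrt{J \left(J + j\right) + j} = \sqrt{j + J \left(J + j\right)}$)
$b{\left(z \right)} = \frac{z + \frac{1}{z}}{56 + z}$ ($b{\left(z \right)} = \frac{z + \frac{1}{z}}{z + 56} = \frac{z + \frac{1}{z}}{56 + z}$)
$\left(b{\left(s \right)} + p{\left(-1,10 \right)}\right) + 149 = \left(\frac{1 + \left(-22\right)^{2}}{\left(-22\right) \left(56 - 22\right)} + \sqrt{-1 + 10^{2} + 10 \left(-1\right)}\right) + 149 = \left(- \frac{1 + 484}{22 \cdot 34} + \sqrt{-1 + 100 - 10}\right) + 149 = \left(\left(- \frac{1}{22}\right) \frac{1}{34} \cdot 485 + \sqrt{89}\right) + 149 = \left(- \frac{485}{748} + \sqrt{89}\right) + 149 = \frac{110967}{748} + \sqrt{89}$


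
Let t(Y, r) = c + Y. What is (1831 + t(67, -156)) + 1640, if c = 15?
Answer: 3553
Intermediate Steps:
t(Y, r) = 15 + Y
(1831 + t(67, -156)) + 1640 = (1831 + (15 + 67)) + 1640 = (1831 + 82) + 1640 = 1913 + 1640 = 3553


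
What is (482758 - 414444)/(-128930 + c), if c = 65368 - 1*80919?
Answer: -68314/144481 ≈ -0.47282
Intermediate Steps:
c = -15551 (c = 65368 - 80919 = -15551)
(482758 - 414444)/(-128930 + c) = (482758 - 414444)/(-128930 - 15551) = 68314/(-144481) = 68314*(-1/144481) = -68314/144481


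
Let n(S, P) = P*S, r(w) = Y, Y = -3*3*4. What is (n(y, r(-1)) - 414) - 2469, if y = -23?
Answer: -2055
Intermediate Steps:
Y = -36 (Y = -9*4 = -36)
r(w) = -36
(n(y, r(-1)) - 414) - 2469 = (-36*(-23) - 414) - 2469 = (828 - 414) - 2469 = 414 - 2469 = -2055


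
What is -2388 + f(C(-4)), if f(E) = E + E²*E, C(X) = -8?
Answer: -2908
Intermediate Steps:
f(E) = E + E³
-2388 + f(C(-4)) = -2388 + (-8 + (-8)³) = -2388 + (-8 - 512) = -2388 - 520 = -2908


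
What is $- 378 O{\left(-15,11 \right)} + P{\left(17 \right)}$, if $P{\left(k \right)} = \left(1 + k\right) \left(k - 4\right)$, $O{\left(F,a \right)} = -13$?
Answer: $5148$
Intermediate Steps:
$P{\left(k \right)} = \left(1 + k\right) \left(-4 + k\right)$ ($P{\left(k \right)} = \left(1 + k\right) \left(k - 4\right) = \left(1 + k\right) \left(-4 + k\right)$)
$- 378 O{\left(-15,11 \right)} + P{\left(17 \right)} = \left(-378\right) \left(-13\right) - \left(55 - 289\right) = 4914 - -234 = 4914 + 234 = 5148$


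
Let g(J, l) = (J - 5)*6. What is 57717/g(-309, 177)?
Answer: -19239/628 ≈ -30.635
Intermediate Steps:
g(J, l) = -30 + 6*J (g(J, l) = (-5 + J)*6 = -30 + 6*J)
57717/g(-309, 177) = 57717/(-30 + 6*(-309)) = 57717/(-30 - 1854) = 57717/(-1884) = 57717*(-1/1884) = -19239/628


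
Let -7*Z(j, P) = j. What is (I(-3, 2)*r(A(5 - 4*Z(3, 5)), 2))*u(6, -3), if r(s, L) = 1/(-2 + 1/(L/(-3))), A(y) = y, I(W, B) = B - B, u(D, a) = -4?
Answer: 0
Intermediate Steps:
Z(j, P) = -j/7
I(W, B) = 0
r(s, L) = 1/(-2 - 3/L) (r(s, L) = 1/(-2 + 1/(L*(-⅓))) = 1/(-2 + 1/(-L/3)) = 1/(-2 - 3/L))
(I(-3, 2)*r(A(5 - 4*Z(3, 5)), 2))*u(6, -3) = (0*(-1*2/(3 + 2*2)))*(-4) = (0*(-1*2/(3 + 4)))*(-4) = (0*(-1*2/7))*(-4) = (0*(-1*2*⅐))*(-4) = (0*(-2/7))*(-4) = 0*(-4) = 0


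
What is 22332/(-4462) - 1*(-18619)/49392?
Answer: -509972083/110193552 ≈ -4.6280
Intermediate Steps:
22332/(-4462) - 1*(-18619)/49392 = 22332*(-1/4462) + 18619*(1/49392) = -11166/2231 + 18619/49392 = -509972083/110193552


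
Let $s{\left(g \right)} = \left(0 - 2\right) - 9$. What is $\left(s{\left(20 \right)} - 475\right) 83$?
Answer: $-40338$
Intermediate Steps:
$s{\left(g \right)} = -11$ ($s{\left(g \right)} = \left(0 - 2\right) - 9 = -2 - 9 = -11$)
$\left(s{\left(20 \right)} - 475\right) 83 = \left(-11 - 475\right) 83 = \left(-486\right) 83 = -40338$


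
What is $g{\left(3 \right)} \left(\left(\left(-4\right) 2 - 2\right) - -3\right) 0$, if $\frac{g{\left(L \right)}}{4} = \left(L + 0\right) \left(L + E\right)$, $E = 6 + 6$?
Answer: $0$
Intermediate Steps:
$E = 12$
$g{\left(L \right)} = 4 L \left(12 + L\right)$ ($g{\left(L \right)} = 4 \left(L + 0\right) \left(L + 12\right) = 4 L \left(12 + L\right)$)
$g{\left(3 \right)} \left(\left(\left(-4\right) 2 - 2\right) - -3\right) 0 = 4 \cdot 3 \left(12 + 3\right) \left(\left(\left(-4\right) 2 - 2\right) - -3\right) 0 = 4 \cdot 3 \cdot 15 \left(\left(-8 - 2\right) + 3\right) 0 = 180 \left(-10 + 3\right) 0 = 180 \left(-7\right) 0 = \left(-1260\right) 0 = 0$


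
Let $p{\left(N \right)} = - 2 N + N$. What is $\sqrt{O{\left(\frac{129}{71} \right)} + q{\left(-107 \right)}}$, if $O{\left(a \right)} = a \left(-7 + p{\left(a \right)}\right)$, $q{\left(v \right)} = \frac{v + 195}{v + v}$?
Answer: $\frac{i \sqrt{948285574}}{7597} \approx 4.0535 i$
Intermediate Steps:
$p{\left(N \right)} = - N$
$q{\left(v \right)} = \frac{195 + v}{2 v}$
$O{\left(a \right)} = a \left(-7 - a\right)$
$\sqrt{O{\left(\frac{129}{71} \right)} + q{\left(-107 \right)}} = \sqrt{- \frac{129}{71} \left(7 + \frac{129}{71}\right) + \frac{195 - 107}{2 \left(-107\right)}} = \sqrt{- 129 \cdot \frac{1}{71} \left(7 + 129 \cdot \frac{1}{71}\right) + \frac{1}{2} \left(- \frac{1}{107}\right) 88} = \sqrt{\left(-1\right) \frac{129}{71} \left(7 + \frac{129}{71}\right) - \frac{44}{107}} = \sqrt{\left(-1\right) \frac{129}{71} \cdot \frac{626}{71} - \frac{44}{107}} = \sqrt{- \frac{80754}{5041} - \frac{44}{107}} = \sqrt{- \frac{8862482}{539387}} = \frac{i \sqrt{948285574}}{7597}$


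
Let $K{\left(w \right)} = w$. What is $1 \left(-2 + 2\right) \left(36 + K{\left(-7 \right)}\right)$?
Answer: $0$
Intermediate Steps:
$1 \left(-2 + 2\right) \left(36 + K{\left(-7 \right)}\right) = 1 \left(-2 + 2\right) \left(36 - 7\right) = 1 \cdot 0 \cdot 29 = 0 \cdot 29 = 0$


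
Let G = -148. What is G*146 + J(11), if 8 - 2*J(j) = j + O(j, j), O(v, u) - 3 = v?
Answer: -43233/2 ≈ -21617.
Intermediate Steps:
O(v, u) = 3 + v
J(j) = 5/2 - j (J(j) = 4 - (j + (3 + j))/2 = 4 - (3 + 2*j)/2 = 4 + (-3/2 - j) = 5/2 - j)
G*146 + J(11) = -148*146 + (5/2 - 1*11) = -21608 + (5/2 - 11) = -21608 - 17/2 = -43233/2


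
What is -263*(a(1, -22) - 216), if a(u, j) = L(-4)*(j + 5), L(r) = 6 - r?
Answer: 101518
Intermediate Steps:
a(u, j) = 50 + 10*j (a(u, j) = (6 - 1*(-4))*(j + 5) = (6 + 4)*(5 + j) = 10*(5 + j) = 50 + 10*j)
-263*(a(1, -22) - 216) = -263*((50 + 10*(-22)) - 216) = -263*((50 - 220) - 216) = -263*(-170 - 216) = -263*(-386) = 101518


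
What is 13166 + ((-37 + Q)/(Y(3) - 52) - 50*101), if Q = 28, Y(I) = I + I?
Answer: 373345/46 ≈ 8116.2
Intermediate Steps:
Y(I) = 2*I
13166 + ((-37 + Q)/(Y(3) - 52) - 50*101) = 13166 + ((-37 + 28)/(2*3 - 52) - 50*101) = 13166 + (-9/(6 - 52) - 5050) = 13166 + (-9/(-46) - 5050) = 13166 + (-9*(-1/46) - 5050) = 13166 + (9/46 - 5050) = 13166 - 232291/46 = 373345/46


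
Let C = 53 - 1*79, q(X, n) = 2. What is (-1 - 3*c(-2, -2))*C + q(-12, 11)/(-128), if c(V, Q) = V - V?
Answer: 1663/64 ≈ 25.984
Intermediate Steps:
c(V, Q) = 0
C = -26 (C = 53 - 79 = -26)
(-1 - 3*c(-2, -2))*C + q(-12, 11)/(-128) = (-1 - 3*0)*(-26) + 2/(-128) = (-1 + 0)*(-26) + 2*(-1/128) = -1*(-26) - 1/64 = 26 - 1/64 = 1663/64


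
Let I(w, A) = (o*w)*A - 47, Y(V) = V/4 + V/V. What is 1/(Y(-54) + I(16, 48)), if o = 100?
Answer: 2/153481 ≈ 1.3031e-5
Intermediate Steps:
Y(V) = 1 + V/4 (Y(V) = V*(¼) + 1 = V/4 + 1 = 1 + V/4)
I(w, A) = -47 + 100*A*w (I(w, A) = (100*w)*A - 47 = 100*A*w - 47 = -47 + 100*A*w)
1/(Y(-54) + I(16, 48)) = 1/((1 + (¼)*(-54)) + (-47 + 100*48*16)) = 1/((1 - 27/2) + (-47 + 76800)) = 1/(-25/2 + 76753) = 1/(153481/2) = 2/153481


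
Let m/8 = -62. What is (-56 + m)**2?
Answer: 304704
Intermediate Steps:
m = -496 (m = 8*(-62) = -496)
(-56 + m)**2 = (-56 - 496)**2 = (-552)**2 = 304704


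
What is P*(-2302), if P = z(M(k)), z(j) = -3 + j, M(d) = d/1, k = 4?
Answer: -2302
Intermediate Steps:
M(d) = d (M(d) = d*1 = d)
P = 1 (P = -3 + 4 = 1)
P*(-2302) = 1*(-2302) = -2302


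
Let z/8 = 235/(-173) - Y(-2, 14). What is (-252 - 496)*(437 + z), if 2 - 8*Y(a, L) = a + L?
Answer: -56437348/173 ≈ -3.2623e+5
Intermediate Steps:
Y(a, L) = ¼ - L/8 - a/8 (Y(a, L) = ¼ - (a + L)/8 = ¼ - (L + a)/8 = ¼ + (-L/8 - a/8) = ¼ - L/8 - a/8)
z = -150/173 (z = 8*(235/(-173) - (¼ - ⅛*14 - ⅛*(-2))) = 8*(235*(-1/173) - (¼ - 7/4 + ¼)) = 8*(-235/173 - 1*(-5/4)) = 8*(-235/173 + 5/4) = 8*(-75/692) = -150/173 ≈ -0.86705)
(-252 - 496)*(437 + z) = (-252 - 496)*(437 - 150/173) = -748*75451/173 = -56437348/173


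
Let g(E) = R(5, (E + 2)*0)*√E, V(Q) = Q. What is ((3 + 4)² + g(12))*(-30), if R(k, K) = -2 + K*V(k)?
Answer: -1470 + 120*√3 ≈ -1262.2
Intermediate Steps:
R(k, K) = -2 + K*k
g(E) = -2*√E (g(E) = (-2 + ((E + 2)*0)*5)*√E = (-2 + ((2 + E)*0)*5)*√E = (-2 + 0*5)*√E = (-2 + 0)*√E = -2*√E)
((3 + 4)² + g(12))*(-30) = ((3 + 4)² - 4*√3)*(-30) = (7² - 4*√3)*(-30) = (49 - 4*√3)*(-30) = -1470 + 120*√3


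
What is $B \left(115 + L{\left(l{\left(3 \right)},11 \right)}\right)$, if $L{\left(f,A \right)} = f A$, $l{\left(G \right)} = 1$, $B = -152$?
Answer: $-19152$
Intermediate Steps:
$L{\left(f,A \right)} = A f$
$B \left(115 + L{\left(l{\left(3 \right)},11 \right)}\right) = - 152 \left(115 + 11 \cdot 1\right) = - 152 \left(115 + 11\right) = \left(-152\right) 126 = -19152$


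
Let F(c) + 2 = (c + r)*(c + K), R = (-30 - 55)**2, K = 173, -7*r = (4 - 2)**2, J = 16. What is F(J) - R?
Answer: -4311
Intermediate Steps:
r = -4/7 (r = -(4 - 2)**2/7 = -1/7*2**2 = -1/7*4 = -4/7 ≈ -0.57143)
R = 7225 (R = (-85)**2 = 7225)
F(c) = -2 + (173 + c)*(-4/7 + c) (F(c) = -2 + (c - 4/7)*(c + 173) = -2 + (-4/7 + c)*(173 + c) = -2 + (173 + c)*(-4/7 + c))
F(J) - R = (-706/7 + 16**2 + (1207/7)*16) - 1*7225 = (-706/7 + 256 + 19312/7) - 7225 = 2914 - 7225 = -4311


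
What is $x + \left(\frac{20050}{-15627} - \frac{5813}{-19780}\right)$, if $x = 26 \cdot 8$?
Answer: $\frac{63987479231}{309102060} \approx 207.01$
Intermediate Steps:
$x = 208$
$x + \left(\frac{20050}{-15627} - \frac{5813}{-19780}\right) = 208 + \left(\frac{20050}{-15627} - \frac{5813}{-19780}\right) = 208 + \left(20050 \left(- \frac{1}{15627}\right) - - \frac{5813}{19780}\right) = 208 + \left(- \frac{20050}{15627} + \frac{5813}{19780}\right) = 208 - \frac{305749249}{309102060} = \frac{63987479231}{309102060}$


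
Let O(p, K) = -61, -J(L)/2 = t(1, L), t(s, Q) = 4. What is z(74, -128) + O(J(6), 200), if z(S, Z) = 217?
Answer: 156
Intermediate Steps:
J(L) = -8 (J(L) = -2*4 = -8)
z(74, -128) + O(J(6), 200) = 217 - 61 = 156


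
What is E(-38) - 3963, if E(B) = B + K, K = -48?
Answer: -4049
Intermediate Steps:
E(B) = -48 + B (E(B) = B - 48 = -48 + B)
E(-38) - 3963 = (-48 - 38) - 3963 = -86 - 3963 = -4049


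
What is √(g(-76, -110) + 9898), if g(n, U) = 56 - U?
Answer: 4*√629 ≈ 100.32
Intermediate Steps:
√(g(-76, -110) + 9898) = √((56 - 1*(-110)) + 9898) = √((56 + 110) + 9898) = √(166 + 9898) = √10064 = 4*√629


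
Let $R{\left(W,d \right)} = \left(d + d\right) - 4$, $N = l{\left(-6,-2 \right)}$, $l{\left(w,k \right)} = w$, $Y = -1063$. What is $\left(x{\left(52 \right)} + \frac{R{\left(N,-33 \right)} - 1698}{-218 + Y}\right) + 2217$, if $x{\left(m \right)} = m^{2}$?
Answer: $\frac{6305569}{1281} \approx 4922.4$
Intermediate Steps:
$N = -6$
$R{\left(W,d \right)} = -4 + 2 d$ ($R{\left(W,d \right)} = 2 d - 4 = -4 + 2 d$)
$\left(x{\left(52 \right)} + \frac{R{\left(N,-33 \right)} - 1698}{-218 + Y}\right) + 2217 = \left(52^{2} + \frac{\left(-4 + 2 \left(-33\right)\right) - 1698}{-218 - 1063}\right) + 2217 = \left(2704 + \frac{\left(-4 - 66\right) - 1698}{-1281}\right) + 2217 = \left(2704 + \left(-70 - 1698\right) \left(- \frac{1}{1281}\right)\right) + 2217 = \left(2704 - - \frac{1768}{1281}\right) + 2217 = \left(2704 + \frac{1768}{1281}\right) + 2217 = \frac{3465592}{1281} + 2217 = \frac{6305569}{1281}$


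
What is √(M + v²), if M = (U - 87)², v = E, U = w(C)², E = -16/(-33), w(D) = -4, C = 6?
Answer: √5489905/33 ≈ 71.002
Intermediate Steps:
E = 16/33 (E = -16*(-1/33) = 16/33 ≈ 0.48485)
U = 16 (U = (-4)² = 16)
v = 16/33 ≈ 0.48485
M = 5041 (M = (16 - 87)² = (-71)² = 5041)
√(M + v²) = √(5041 + (16/33)²) = √(5041 + 256/1089) = √(5489905/1089) = √5489905/33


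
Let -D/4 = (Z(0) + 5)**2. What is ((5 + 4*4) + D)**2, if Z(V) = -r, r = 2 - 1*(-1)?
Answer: 25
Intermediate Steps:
r = 3 (r = 2 + 1 = 3)
Z(V) = -3 (Z(V) = -1*3 = -3)
D = -16 (D = -4*(-3 + 5)**2 = -4*2**2 = -4*4 = -16)
((5 + 4*4) + D)**2 = ((5 + 4*4) - 16)**2 = ((5 + 16) - 16)**2 = (21 - 16)**2 = 5**2 = 25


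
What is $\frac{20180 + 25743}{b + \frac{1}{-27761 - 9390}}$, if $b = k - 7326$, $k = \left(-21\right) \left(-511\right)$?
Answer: $\frac{1706085373}{126499154} \approx 13.487$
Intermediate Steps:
$k = 10731$
$b = 3405$ ($b = 10731 - 7326 = 3405$)
$\frac{20180 + 25743}{b + \frac{1}{-27761 - 9390}} = \frac{20180 + 25743}{3405 + \frac{1}{-27761 - 9390}} = \frac{45923}{3405 + \frac{1}{-37151}} = \frac{45923}{3405 - \frac{1}{37151}} = \frac{45923}{\frac{126499154}{37151}} = 45923 \cdot \frac{37151}{126499154} = \frac{1706085373}{126499154}$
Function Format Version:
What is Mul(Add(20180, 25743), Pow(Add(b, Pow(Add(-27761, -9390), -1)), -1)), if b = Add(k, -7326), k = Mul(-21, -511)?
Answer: Rational(1706085373, 126499154) ≈ 13.487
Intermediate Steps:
k = 10731
b = 3405 (b = Add(10731, -7326) = 3405)
Mul(Add(20180, 25743), Pow(Add(b, Pow(Add(-27761, -9390), -1)), -1)) = Mul(Add(20180, 25743), Pow(Add(3405, Pow(Add(-27761, -9390), -1)), -1)) = Mul(45923, Pow(Add(3405, Pow(-37151, -1)), -1)) = Mul(45923, Pow(Add(3405, Rational(-1, 37151)), -1)) = Mul(45923, Pow(Rational(126499154, 37151), -1)) = Mul(45923, Rational(37151, 126499154)) = Rational(1706085373, 126499154)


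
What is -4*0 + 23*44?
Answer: 1012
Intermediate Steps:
-4*0 + 23*44 = 0 + 1012 = 1012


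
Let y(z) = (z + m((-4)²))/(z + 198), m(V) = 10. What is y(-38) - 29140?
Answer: -1165607/40 ≈ -29140.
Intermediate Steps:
y(z) = (10 + z)/(198 + z) (y(z) = (z + 10)/(z + 198) = (10 + z)/(198 + z))
y(-38) - 29140 = (10 - 38)/(198 - 38) - 29140 = -28/160 - 29140 = (1/160)*(-28) - 29140 = -7/40 - 29140 = -1165607/40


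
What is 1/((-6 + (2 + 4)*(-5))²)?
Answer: 1/1296 ≈ 0.00077160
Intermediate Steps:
1/((-6 + (2 + 4)*(-5))²) = 1/((-6 + 6*(-5))²) = 1/((-6 - 30)²) = 1/((-36)²) = 1/1296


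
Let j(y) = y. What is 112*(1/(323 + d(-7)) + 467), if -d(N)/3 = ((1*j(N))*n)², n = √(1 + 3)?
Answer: 13860448/265 ≈ 52304.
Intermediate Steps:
n = 2 (n = √4 = 2)
d(N) = -12*N² (d(N) = -3*4*N² = -12*N²)
112*(1/(323 + d(-7)) + 467) = 112*(1/(323 - 12*(-7)²) + 467) = 112*(1/(323 - 12*49) + 467) = 112*(1/(323 - 588) + 467) = 112*(1/(-265) + 467) = 112*(-1/265 + 467) = 112*(123754/265) = 13860448/265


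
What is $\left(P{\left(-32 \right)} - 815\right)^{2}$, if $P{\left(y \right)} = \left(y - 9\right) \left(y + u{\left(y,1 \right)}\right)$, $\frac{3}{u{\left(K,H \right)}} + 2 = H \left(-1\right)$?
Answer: $289444$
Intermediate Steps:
$u{\left(K,H \right)} = \frac{3}{-2 - H}$ ($u{\left(K,H \right)} = \frac{3}{-2 + H \left(-1\right)} = \frac{3}{-2 - H}$)
$P{\left(y \right)} = \left(-1 + y\right) \left(-9 + y\right)$ ($P{\left(y \right)} = \left(y - 9\right) \left(y - \frac{3}{2 + 1}\right) = \left(-9 + y\right) \left(y - \frac{3}{3}\right) = \left(-9 + y\right) \left(y - 1\right) = \left(-9 + y\right) \left(-1 + y\right) = \left(-1 + y\right) \left(-9 + y\right)$)
$\left(P{\left(-32 \right)} - 815\right)^{2} = \left(\left(9 + \left(-32\right)^{2} - -320\right) - 815\right)^{2} = \left(\left(9 + 1024 + 320\right) - 815\right)^{2} = \left(1353 - 815\right)^{2} = 538^{2} = 289444$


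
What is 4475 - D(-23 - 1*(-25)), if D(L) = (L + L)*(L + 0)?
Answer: 4467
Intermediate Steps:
D(L) = 2*L**2 (D(L) = (2*L)*L = 2*L**2)
4475 - D(-23 - 1*(-25)) = 4475 - 2*(-23 - 1*(-25))**2 = 4475 - 2*(-23 + 25)**2 = 4475 - 2*2**2 = 4475 - 2*4 = 4475 - 1*8 = 4475 - 8 = 4467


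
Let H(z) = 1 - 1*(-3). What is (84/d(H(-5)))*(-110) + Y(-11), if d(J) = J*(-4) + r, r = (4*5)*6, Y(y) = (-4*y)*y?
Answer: -7447/13 ≈ -572.85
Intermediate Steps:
H(z) = 4 (H(z) = 1 + 3 = 4)
Y(y) = -4*y**2
r = 120 (r = 20*6 = 120)
d(J) = 120 - 4*J (d(J) = J*(-4) + 120 = -4*J + 120 = 120 - 4*J)
(84/d(H(-5)))*(-110) + Y(-11) = (84/(120 - 4*4))*(-110) - 4*(-11)**2 = (84/(120 - 16))*(-110) - 4*121 = (84/104)*(-110) - 484 = (84*(1/104))*(-110) - 484 = (21/26)*(-110) - 484 = -1155/13 - 484 = -7447/13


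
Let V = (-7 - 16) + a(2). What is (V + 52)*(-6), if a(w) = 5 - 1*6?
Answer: -168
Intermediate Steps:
a(w) = -1 (a(w) = 5 - 6 = -1)
V = -24 (V = (-7 - 16) - 1 = -23 - 1 = -24)
(V + 52)*(-6) = (-24 + 52)*(-6) = 28*(-6) = -168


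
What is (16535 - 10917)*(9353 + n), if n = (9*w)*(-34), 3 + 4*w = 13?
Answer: 48247384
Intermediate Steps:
w = 5/2 (w = -¾ + (¼)*13 = -¾ + 13/4 = 5/2 ≈ 2.5000)
n = -765 (n = (9*(5/2))*(-34) = (45/2)*(-34) = -765)
(16535 - 10917)*(9353 + n) = (16535 - 10917)*(9353 - 765) = 5618*8588 = 48247384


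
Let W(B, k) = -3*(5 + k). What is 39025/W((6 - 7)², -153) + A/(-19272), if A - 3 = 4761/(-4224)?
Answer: 88245105631/1003994112 ≈ 87.894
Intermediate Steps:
A = 2637/1408 (A = 3 + 4761/(-4224) = 3 + 4761*(-1/4224) = 3 - 1587/1408 = 2637/1408 ≈ 1.8729)
W(B, k) = -15 - 3*k
39025/W((6 - 7)², -153) + A/(-19272) = 39025/(-15 - 3*(-153)) + (2637/1408)/(-19272) = 39025/(-15 + 459) + (2637/1408)*(-1/19272) = 39025/444 - 879/9044992 = 88245105631/1003994112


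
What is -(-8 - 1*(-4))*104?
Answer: 416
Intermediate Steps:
-(-8 - 1*(-4))*104 = -(-8 + 4)*104 = -(-4)*104 = -1*(-416) = 416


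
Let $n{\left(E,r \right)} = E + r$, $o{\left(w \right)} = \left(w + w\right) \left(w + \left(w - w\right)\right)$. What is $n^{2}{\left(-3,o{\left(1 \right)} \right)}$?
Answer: $1$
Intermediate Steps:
$o{\left(w \right)} = 2 w^{2}$ ($o{\left(w \right)} = 2 w \left(w + 0\right) = 2 w w = 2 w^{2}$)
$n^{2}{\left(-3,o{\left(1 \right)} \right)} = \left(-3 + 2 \cdot 1^{2}\right)^{2} = \left(-3 + 2 \cdot 1\right)^{2} = \left(-3 + 2\right)^{2} = \left(-1\right)^{2} = 1$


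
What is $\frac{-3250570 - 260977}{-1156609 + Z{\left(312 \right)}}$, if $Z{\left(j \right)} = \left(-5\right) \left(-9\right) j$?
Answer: $\frac{3511547}{1142569} \approx 3.0734$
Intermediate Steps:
$Z{\left(j \right)} = 45 j$
$\frac{-3250570 - 260977}{-1156609 + Z{\left(312 \right)}} = \frac{-3250570 - 260977}{-1156609 + 45 \cdot 312} = - \frac{3511547}{-1156609 + 14040} = - \frac{3511547}{-1142569} = \left(-3511547\right) \left(- \frac{1}{1142569}\right) = \frac{3511547}{1142569}$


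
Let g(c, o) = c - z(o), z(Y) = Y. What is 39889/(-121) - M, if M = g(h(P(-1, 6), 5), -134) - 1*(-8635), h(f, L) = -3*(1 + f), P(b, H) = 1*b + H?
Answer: -1098760/121 ≈ -9080.7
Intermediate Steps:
P(b, H) = H + b (P(b, H) = b + H = H + b)
h(f, L) = -3 - 3*f
g(c, o) = c - o
M = 8751 (M = ((-3 - 3*(6 - 1)) - 1*(-134)) - 1*(-8635) = ((-3 - 3*5) + 134) + 8635 = ((-3 - 15) + 134) + 8635 = (-18 + 134) + 8635 = 116 + 8635 = 8751)
39889/(-121) - M = 39889/(-121) - 1*8751 = 39889*(-1/121) - 8751 = -39889/121 - 8751 = -1098760/121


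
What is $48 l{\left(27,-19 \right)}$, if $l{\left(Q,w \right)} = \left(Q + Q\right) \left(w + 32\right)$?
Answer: $33696$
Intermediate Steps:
$l{\left(Q,w \right)} = 2 Q \left(32 + w\right)$
$48 l{\left(27,-19 \right)} = 48 \cdot 2 \cdot 27 \left(32 - 19\right) = 48 \cdot 2 \cdot 27 \cdot 13 = 48 \cdot 702 = 33696$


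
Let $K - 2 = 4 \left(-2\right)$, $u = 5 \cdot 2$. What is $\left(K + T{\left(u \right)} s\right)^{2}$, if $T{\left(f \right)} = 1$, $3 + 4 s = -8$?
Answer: $\frac{1225}{16} \approx 76.563$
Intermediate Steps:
$u = 10$
$s = - \frac{11}{4}$ ($s = - \frac{3}{4} + \frac{1}{4} \left(-8\right) = - \frac{3}{4} - 2 = - \frac{11}{4} \approx -2.75$)
$K = -6$ ($K = 2 + 4 \left(-2\right) = 2 - 8 = -6$)
$\left(K + T{\left(u \right)} s\right)^{2} = \left(-6 + 1 \left(- \frac{11}{4}\right)\right)^{2} = \left(-6 - \frac{11}{4}\right)^{2} = \left(- \frac{35}{4}\right)^{2} = \frac{1225}{16}$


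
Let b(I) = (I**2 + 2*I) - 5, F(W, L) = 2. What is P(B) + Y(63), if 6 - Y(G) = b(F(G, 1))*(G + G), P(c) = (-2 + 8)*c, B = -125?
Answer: -1122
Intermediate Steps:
b(I) = -5 + I**2 + 2*I
P(c) = 6*c
Y(G) = 6 - 6*G (Y(G) = 6 - (-5 + 2**2 + 2*2)*(G + G) = 6 - (-5 + 4 + 4)*2*G = 6 - 3*2*G = 6 - 6*G)
P(B) + Y(63) = 6*(-125) + (6 - 6*63) = -750 + (6 - 378) = -750 - 372 = -1122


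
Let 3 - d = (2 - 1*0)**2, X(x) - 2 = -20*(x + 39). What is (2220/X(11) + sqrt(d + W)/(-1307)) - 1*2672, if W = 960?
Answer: -1334438/499 - sqrt(959)/1307 ≈ -2674.3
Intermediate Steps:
X(x) = -778 - 20*x (X(x) = 2 - 20*(x + 39) = 2 - 20*(39 + x) = 2 + (-780 - 20*x) = -778 - 20*x)
d = -1 (d = 3 - (2 - 1*0)**2 = 3 - (2 + 0)**2 = 3 - 1*2**2 = 3 - 1*4 = 3 - 4 = -1)
(2220/X(11) + sqrt(d + W)/(-1307)) - 1*2672 = (2220/(-778 - 20*11) + sqrt(-1 + 960)/(-1307)) - 1*2672 = (2220/(-778 - 220) + sqrt(959)*(-1/1307)) - 2672 = (2220/(-998) - sqrt(959)/1307) - 2672 = (2220*(-1/998) - sqrt(959)/1307) - 2672 = (-1110/499 - sqrt(959)/1307) - 2672 = -1334438/499 - sqrt(959)/1307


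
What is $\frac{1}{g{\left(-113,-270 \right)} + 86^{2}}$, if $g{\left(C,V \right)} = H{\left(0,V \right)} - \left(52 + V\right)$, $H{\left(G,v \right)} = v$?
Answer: $\frac{1}{7344} \approx 0.00013617$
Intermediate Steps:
$g{\left(C,V \right)} = -52$ ($g{\left(C,V \right)} = V - \left(52 + V\right) = -52$)
$\frac{1}{g{\left(-113,-270 \right)} + 86^{2}} = \frac{1}{-52 + 86^{2}} = \frac{1}{-52 + 7396} = \frac{1}{7344}$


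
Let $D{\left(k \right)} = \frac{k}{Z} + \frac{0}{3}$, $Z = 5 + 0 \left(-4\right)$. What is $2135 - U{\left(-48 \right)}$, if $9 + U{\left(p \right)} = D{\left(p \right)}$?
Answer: $\frac{10768}{5} \approx 2153.6$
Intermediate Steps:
$Z = 5$ ($Z = 5 + 0 = 5$)
$D{\left(k \right)} = \frac{k}{5}$ ($D{\left(k \right)} = \frac{k}{5} + \frac{0}{3} = k \frac{1}{5} + 0 \cdot \frac{1}{3} = \frac{k}{5} + 0 = \frac{k}{5}$)
$U{\left(p \right)} = -9 + \frac{p}{5}$
$2135 - U{\left(-48 \right)} = 2135 - \left(-9 + \frac{1}{5} \left(-48\right)\right) = 2135 - \left(-9 - \frac{48}{5}\right) = 2135 - - \frac{93}{5} = 2135 + \frac{93}{5} = \frac{10768}{5}$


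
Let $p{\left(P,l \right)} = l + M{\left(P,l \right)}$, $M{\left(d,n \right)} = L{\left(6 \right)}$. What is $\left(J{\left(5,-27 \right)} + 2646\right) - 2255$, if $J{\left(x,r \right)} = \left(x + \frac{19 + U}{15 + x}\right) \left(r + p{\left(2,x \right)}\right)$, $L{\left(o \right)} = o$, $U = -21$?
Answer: $\frac{1563}{5} \approx 312.6$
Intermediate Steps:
$M{\left(d,n \right)} = 6$
$p{\left(P,l \right)} = 6 + l$ ($p{\left(P,l \right)} = l + 6 = 6 + l$)
$J{\left(x,r \right)} = \left(x - \frac{2}{15 + x}\right) \left(6 + r + x\right)$ ($J{\left(x,r \right)} = \left(x + \frac{19 - 21}{15 + x}\right) \left(r + \left(6 + x\right)\right) = \left(x - \frac{2}{15 + x}\right) \left(6 + r + x\right)$)
$\left(J{\left(5,-27 \right)} + 2646\right) - 2255 = \left(\frac{-12 + 5^{3} - -54 + 21 \cdot 5^{2} + 88 \cdot 5 - 27 \cdot 5^{2} + 15 \left(-27\right) 5}{15 + 5} + 2646\right) - 2255 = \left(\frac{-12 + 125 + 54 + 21 \cdot 25 + 440 - 675 - 2025}{20} + 2646\right) - 2255 = \left(\frac{-12 + 125 + 54 + 525 + 440 - 675 - 2025}{20} + 2646\right) - 2255 = \left(\frac{1}{20} \left(-1568\right) + 2646\right) - 2255 = \left(- \frac{392}{5} + 2646\right) - 2255 = \frac{12838}{5} - 2255 = \frac{1563}{5}$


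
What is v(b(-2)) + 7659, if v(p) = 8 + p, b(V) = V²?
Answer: 7671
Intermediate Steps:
v(b(-2)) + 7659 = (8 + (-2)²) + 7659 = (8 + 4) + 7659 = 12 + 7659 = 7671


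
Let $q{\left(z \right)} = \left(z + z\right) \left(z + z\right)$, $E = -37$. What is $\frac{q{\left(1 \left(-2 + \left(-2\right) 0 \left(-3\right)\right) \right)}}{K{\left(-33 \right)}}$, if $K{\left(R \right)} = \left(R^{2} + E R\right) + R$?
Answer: $\frac{16}{2277} \approx 0.0070268$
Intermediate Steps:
$K{\left(R \right)} = R^{2} - 36 R$ ($K{\left(R \right)} = \left(R^{2} - 37 R\right) + R = R^{2} - 36 R$)
$q{\left(z \right)} = 4 z^{2}$ ($q{\left(z \right)} = 2 z 2 z = 4 z^{2}$)
$\frac{q{\left(1 \left(-2 + \left(-2\right) 0 \left(-3\right)\right) \right)}}{K{\left(-33 \right)}} = \frac{4 \left(1 \left(-2 + \left(-2\right) 0 \left(-3\right)\right)\right)^{2}}{\left(-33\right) \left(-36 - 33\right)} = \frac{4 \left(1 \left(-2 + 0 \left(-3\right)\right)\right)^{2}}{\left(-33\right) \left(-69\right)} = \frac{4 \left(1 \left(-2 + 0\right)\right)^{2}}{2277} = 4 \left(1 \left(-2\right)\right)^{2} \cdot \frac{1}{2277} = 4 \left(-2\right)^{2} \cdot \frac{1}{2277} = 4 \cdot 4 \cdot \frac{1}{2277} = 16 \cdot \frac{1}{2277} = \frac{16}{2277}$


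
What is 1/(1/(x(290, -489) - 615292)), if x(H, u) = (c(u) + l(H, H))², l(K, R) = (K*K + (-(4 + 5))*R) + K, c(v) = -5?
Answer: 6686535333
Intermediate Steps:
l(K, R) = K + K² - 9*R (l(K, R) = (K² + (-1*9)*R) + K = (K² - 9*R) + K = K + K² - 9*R)
x(H, u) = (-5 + H² - 8*H)² (x(H, u) = (-5 + (H + H² - 9*H))² = (-5 + (H² - 8*H))² = (-5 + H² - 8*H)²)
1/(1/(x(290, -489) - 615292)) = 1/(1/((5 - 1*290² + 8*290)² - 615292)) = 1/(1/((5 - 1*84100 + 2320)² - 615292)) = 1/(1/((5 - 84100 + 2320)² - 615292)) = 1/(1/((-81775)² - 615292)) = 1/(1/(6687150625 - 615292)) = 1/(1/6686535333) = 6686535333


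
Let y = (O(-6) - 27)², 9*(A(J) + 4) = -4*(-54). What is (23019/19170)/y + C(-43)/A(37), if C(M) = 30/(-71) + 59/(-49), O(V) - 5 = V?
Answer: -79955/1001952 ≈ -0.079799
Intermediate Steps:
O(V) = 5 + V
A(J) = 20 (A(J) = -4 + (-4*(-54))/9 = -4 + (⅑)*216 = -4 + 24 = 20)
C(M) = -5659/3479 (C(M) = 30*(-1/71) + 59*(-1/49) = -30/71 - 59/49 = -5659/3479)
y = 784 (y = ((5 - 6) - 27)² = (-1 - 27)² = (-28)² = 784)
(23019/19170)/y + C(-43)/A(37) = (23019/19170)/784 - 5659/3479/20 = (23019*(1/19170))*(1/784) - 5659/3479*1/20 = (7673/6390)*(1/784) - 5659/69580 = 7673/5009760 - 5659/69580 = -79955/1001952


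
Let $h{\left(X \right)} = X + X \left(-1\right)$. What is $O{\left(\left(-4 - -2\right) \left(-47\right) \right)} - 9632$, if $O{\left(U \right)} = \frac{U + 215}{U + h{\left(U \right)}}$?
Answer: $- \frac{905099}{94} \approx -9628.7$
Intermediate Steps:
$h{\left(X \right)} = 0$ ($h{\left(X \right)} = X - X = 0$)
$O{\left(U \right)} = \frac{215 + U}{U}$ ($O{\left(U \right)} = \frac{U + 215}{U + 0} = \frac{215 + U}{U}$)
$O{\left(\left(-4 - -2\right) \left(-47\right) \right)} - 9632 = \frac{215 + \left(-4 - -2\right) \left(-47\right)}{\left(-4 - -2\right) \left(-47\right)} - 9632 = \frac{215 + \left(-4 + 2\right) \left(-47\right)}{\left(-4 + 2\right) \left(-47\right)} - 9632 = \frac{215 - -94}{\left(-2\right) \left(-47\right)} - 9632 = \frac{215 + 94}{94} - 9632 = \frac{1}{94} \cdot 309 - 9632 = \frac{309}{94} - 9632 = - \frac{905099}{94}$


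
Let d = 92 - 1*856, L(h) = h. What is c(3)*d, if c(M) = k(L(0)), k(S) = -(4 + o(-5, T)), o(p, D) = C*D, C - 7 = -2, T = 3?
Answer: 14516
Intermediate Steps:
C = 5 (C = 7 - 2 = 5)
o(p, D) = 5*D
k(S) = -19 (k(S) = -(4 + 5*3) = -(4 + 15) = -1*19 = -19)
c(M) = -19
d = -764 (d = 92 - 856 = -764)
c(3)*d = -19*(-764) = 14516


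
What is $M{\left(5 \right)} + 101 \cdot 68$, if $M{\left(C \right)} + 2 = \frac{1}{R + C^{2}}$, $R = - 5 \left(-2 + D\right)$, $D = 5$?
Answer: $\frac{68661}{10} \approx 6866.1$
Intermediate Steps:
$R = -15$ ($R = - 5 \left(-2 + 5\right) = \left(-5\right) 3 = -15$)
$M{\left(C \right)} = -2 + \frac{1}{-15 + C^{2}}$
$M{\left(5 \right)} + 101 \cdot 68 = \frac{31 - 2 \cdot 5^{2}}{-15 + 5^{2}} + 101 \cdot 68 = \frac{31 - 50}{-15 + 25} + 6868 = \frac{31 - 50}{10} + 6868 = \frac{1}{10} \left(-19\right) + 6868 = - \frac{19}{10} + 6868 = \frac{68661}{10}$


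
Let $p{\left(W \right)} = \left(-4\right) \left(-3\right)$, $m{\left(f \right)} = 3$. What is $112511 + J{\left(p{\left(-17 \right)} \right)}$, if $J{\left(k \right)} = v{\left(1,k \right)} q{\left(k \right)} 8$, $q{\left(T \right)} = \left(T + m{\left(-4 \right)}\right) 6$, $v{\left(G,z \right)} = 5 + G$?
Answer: $116831$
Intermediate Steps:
$p{\left(W \right)} = 12$
$q{\left(T \right)} = 18 + 6 T$ ($q{\left(T \right)} = \left(T + 3\right) 6 = \left(3 + T\right) 6 = 18 + 6 T$)
$J{\left(k \right)} = 864 + 288 k$ ($J{\left(k \right)} = \left(5 + 1\right) \left(18 + 6 k\right) 8 = 6 \left(18 + 6 k\right) 8 = \left(108 + 36 k\right) 8 = 864 + 288 k$)
$112511 + J{\left(p{\left(-17 \right)} \right)} = 112511 + \left(864 + 288 \cdot 12\right) = 112511 + \left(864 + 3456\right) = 112511 + 4320 = 116831$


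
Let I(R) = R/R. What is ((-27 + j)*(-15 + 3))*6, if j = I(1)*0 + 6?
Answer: 1512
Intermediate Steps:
I(R) = 1
j = 6 (j = 1*0 + 6 = 0 + 6 = 6)
((-27 + j)*(-15 + 3))*6 = ((-27 + 6)*(-15 + 3))*6 = -21*(-12)*6 = 252*6 = 1512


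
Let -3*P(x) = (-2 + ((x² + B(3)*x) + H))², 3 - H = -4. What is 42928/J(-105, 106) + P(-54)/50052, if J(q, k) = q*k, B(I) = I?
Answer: -15194726383/278539380 ≈ -54.551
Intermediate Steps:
H = 7 (H = 3 - 1*(-4) = 3 + 4 = 7)
J(q, k) = k*q
P(x) = -(5 + x² + 3*x)²/3 (P(x) = -(-2 + ((x² + 3*x) + 7))²/3 = -(-2 + (7 + x² + 3*x))²/3 = -(5 + x² + 3*x)²/3)
42928/J(-105, 106) + P(-54)/50052 = 42928/((106*(-105))) - (5 + (-54)² + 3*(-54))²/3/50052 = 42928/(-11130) - (5 + 2916 - 162)²/3*(1/50052) = 42928*(-1/11130) - ⅓*2759²*(1/50052) = -21464/5565 - ⅓*7612081*(1/50052) = -21464/5565 - 7612081/3*1/50052 = -21464/5565 - 7612081/150156 = -15194726383/278539380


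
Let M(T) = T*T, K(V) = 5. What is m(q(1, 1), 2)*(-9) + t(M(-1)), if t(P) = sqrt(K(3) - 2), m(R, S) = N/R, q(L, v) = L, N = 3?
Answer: -27 + sqrt(3) ≈ -25.268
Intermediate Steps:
M(T) = T**2
m(R, S) = 3/R
t(P) = sqrt(3) (t(P) = sqrt(5 - 2) = sqrt(3))
m(q(1, 1), 2)*(-9) + t(M(-1)) = (3/1)*(-9) + sqrt(3) = (3*1)*(-9) + sqrt(3) = 3*(-9) + sqrt(3) = -27 + sqrt(3)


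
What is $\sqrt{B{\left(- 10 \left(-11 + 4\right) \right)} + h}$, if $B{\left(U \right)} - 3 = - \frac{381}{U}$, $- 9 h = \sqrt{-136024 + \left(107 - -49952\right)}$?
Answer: $\frac{\sqrt{-107730 - 4900 i \sqrt{85965}}}{210} \approx 3.8876 - 4.19 i$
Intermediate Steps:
$h = - \frac{i \sqrt{85965}}{9}$ ($h = - \frac{\sqrt{-136024 + \left(107 - -49952\right)}}{9} = - \frac{\sqrt{-136024 + \left(107 + 49952\right)}}{9} = - \frac{\sqrt{-136024 + 50059}}{9} = - \frac{\sqrt{-85965}}{9} = - \frac{i \sqrt{85965}}{9} \approx - 32.578 i$)
$B{\left(U \right)} = 3 - \frac{381}{U}$
$\sqrt{B{\left(- 10 \left(-11 + 4\right) \right)} + h} = \sqrt{\left(3 - \frac{381}{\left(-10\right) \left(-11 + 4\right)}\right) - \frac{i \sqrt{85965}}{9}} = \sqrt{\left(3 - \frac{381}{\left(-10\right) \left(-7\right)}\right) - \frac{i \sqrt{85965}}{9}} = \sqrt{\left(3 - \frac{381}{70}\right) - \frac{i \sqrt{85965}}{9}} = \sqrt{- \frac{171}{70} - \frac{i \sqrt{85965}}{9}}$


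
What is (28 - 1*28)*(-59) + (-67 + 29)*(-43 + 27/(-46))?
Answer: 38095/23 ≈ 1656.3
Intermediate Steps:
(28 - 1*28)*(-59) + (-67 + 29)*(-43 + 27/(-46)) = (28 - 28)*(-59) - 38*(-43 + 27*(-1/46)) = 0*(-59) - 38*(-43 - 27/46) = 0 - 38*(-2005/46) = 0 + 38095/23 = 38095/23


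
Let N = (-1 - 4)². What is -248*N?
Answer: -6200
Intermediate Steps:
N = 25 (N = (-5)² = 25)
-248*N = -248*25 = -6200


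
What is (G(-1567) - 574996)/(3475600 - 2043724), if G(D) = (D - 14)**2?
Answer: 1924565/1431876 ≈ 1.3441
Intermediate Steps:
G(D) = (-14 + D)**2
(G(-1567) - 574996)/(3475600 - 2043724) = ((-14 - 1567)**2 - 574996)/(3475600 - 2043724) = ((-1581)**2 - 574996)/1431876 = (2499561 - 574996)*(1/1431876) = 1924565*(1/1431876) = 1924565/1431876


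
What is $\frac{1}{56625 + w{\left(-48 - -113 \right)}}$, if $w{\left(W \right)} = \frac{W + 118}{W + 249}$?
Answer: $\frac{314}{17780433} \approx 1.766 \cdot 10^{-5}$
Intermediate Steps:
$w{\left(W \right)} = \frac{118 + W}{249 + W}$
$\frac{1}{56625 + w{\left(-48 - -113 \right)}} = \frac{1}{56625 + \frac{118 - -65}{249 - -65}} = \frac{1}{56625 + \frac{118 + \left(-48 + 113\right)}{249 + \left(-48 + 113\right)}} = \frac{1}{56625 + \frac{118 + 65}{249 + 65}} = \frac{1}{56625 + \frac{1}{314} \cdot 183} = \frac{1}{56625 + \frac{183}{314}} = \frac{1}{\frac{17780433}{314}} = \frac{314}{17780433}$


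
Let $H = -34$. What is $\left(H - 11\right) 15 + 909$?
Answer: $234$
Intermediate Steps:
$\left(H - 11\right) 15 + 909 = \left(-34 - 11\right) 15 + 909 = \left(-45\right) 15 + 909 = -675 + 909 = 234$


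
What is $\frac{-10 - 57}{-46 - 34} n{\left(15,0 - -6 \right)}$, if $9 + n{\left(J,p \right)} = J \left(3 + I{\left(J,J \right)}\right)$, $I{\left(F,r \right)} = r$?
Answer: $\frac{17487}{80} \approx 218.59$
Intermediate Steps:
$n{\left(J,p \right)} = -9 + J \left(3 + J\right)$
$\frac{-10 - 57}{-46 - 34} n{\left(15,0 - -6 \right)} = \frac{-10 - 57}{-46 - 34} \left(-9 + 15^{2} + 3 \cdot 15\right) = - \frac{67}{-80} \left(-9 + 225 + 45\right) = \left(-67\right) \left(- \frac{1}{80}\right) 261 = \frac{67}{80} \cdot 261 = \frac{17487}{80}$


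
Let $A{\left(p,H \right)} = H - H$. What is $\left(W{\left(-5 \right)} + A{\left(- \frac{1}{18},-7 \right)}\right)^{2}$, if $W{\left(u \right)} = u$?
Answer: $25$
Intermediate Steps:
$A{\left(p,H \right)} = 0$
$\left(W{\left(-5 \right)} + A{\left(- \frac{1}{18},-7 \right)}\right)^{2} = \left(-5 + 0\right)^{2} = \left(-5\right)^{2} = 25$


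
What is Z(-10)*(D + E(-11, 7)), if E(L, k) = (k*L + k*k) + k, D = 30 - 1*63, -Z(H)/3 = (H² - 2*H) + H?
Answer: 17820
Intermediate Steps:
Z(H) = -3*H² + 3*H (Z(H) = -3*((H² - 2*H) + H) = -3*(H² - H) = -3*H² + 3*H)
D = -33 (D = 30 - 63 = -33)
E(L, k) = k + k² + L*k (E(L, k) = (L*k + k²) + k = (k² + L*k) + k = k + k² + L*k)
Z(-10)*(D + E(-11, 7)) = (3*(-10)*(1 - 1*(-10)))*(-33 + 7*(1 - 11 + 7)) = (3*(-10)*(1 + 10))*(-33 + 7*(-3)) = (3*(-10)*11)*(-33 - 21) = -330*(-54) = 17820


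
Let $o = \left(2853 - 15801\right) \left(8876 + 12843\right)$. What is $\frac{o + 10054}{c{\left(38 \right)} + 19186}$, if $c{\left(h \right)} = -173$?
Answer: $- \frac{281207558}{19013} \approx -14790.0$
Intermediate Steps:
$o = -281217612$ ($o = \left(-12948\right) 21719 = -281217612$)
$\frac{o + 10054}{c{\left(38 \right)} + 19186} = \frac{-281217612 + 10054}{-173 + 19186} = - \frac{281207558}{19013}$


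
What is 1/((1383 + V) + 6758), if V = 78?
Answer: 1/8219 ≈ 0.00012167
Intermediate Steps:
1/((1383 + V) + 6758) = 1/((1383 + 78) + 6758) = 1/(1461 + 6758) = 1/8219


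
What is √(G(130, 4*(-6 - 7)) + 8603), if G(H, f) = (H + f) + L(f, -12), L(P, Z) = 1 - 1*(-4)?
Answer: √8686 ≈ 93.199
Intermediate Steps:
L(P, Z) = 5 (L(P, Z) = 1 + 4 = 5)
G(H, f) = 5 + H + f (G(H, f) = (H + f) + 5 = 5 + H + f)
√(G(130, 4*(-6 - 7)) + 8603) = √((5 + 130 + 4*(-6 - 7)) + 8603) = √((5 + 130 + 4*(-13)) + 8603) = √((5 + 130 - 52) + 8603) = √(83 + 8603) = √8686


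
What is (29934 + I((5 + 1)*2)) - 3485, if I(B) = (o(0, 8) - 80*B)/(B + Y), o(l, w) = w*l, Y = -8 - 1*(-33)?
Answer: 977653/37 ≈ 26423.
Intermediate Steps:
Y = 25 (Y = -8 + 33 = 25)
o(l, w) = l*w
I(B) = -80*B/(25 + B) (I(B) = (0*8 - 80*B)/(B + 25) = (0 - 80*B)/(25 + B) = (-80*B)/(25 + B) = -80*B/(25 + B))
(29934 + I((5 + 1)*2)) - 3485 = (29934 - 80*(5 + 1)*2/(25 + (5 + 1)*2)) - 3485 = (29934 - 80*6*2/(25 + 6*2)) - 3485 = (29934 - 80*12/(25 + 12)) - 3485 = (29934 - 80*12/37) - 3485 = (29934 - 80*12*1/37) - 3485 = (29934 - 960/37) - 3485 = 1106598/37 - 3485 = 977653/37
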